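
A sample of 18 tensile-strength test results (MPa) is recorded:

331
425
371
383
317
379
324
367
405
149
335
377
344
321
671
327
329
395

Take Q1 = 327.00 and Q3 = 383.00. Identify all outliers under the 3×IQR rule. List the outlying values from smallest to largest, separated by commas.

IQR = Q3 − Q1 = 383.00 − 327.00 = 56.00.
Lower fence = Q1 − 3·IQR = 327.00 − 168.00 = 159.00.
Upper fence = Q3 + 3·IQR = 383.00 + 168.00 = 551.00.
149 < 159.00 → outlier.
671 > 551.00 → outlier.
All remaining values lie within [159.00, 551.00].

149, 671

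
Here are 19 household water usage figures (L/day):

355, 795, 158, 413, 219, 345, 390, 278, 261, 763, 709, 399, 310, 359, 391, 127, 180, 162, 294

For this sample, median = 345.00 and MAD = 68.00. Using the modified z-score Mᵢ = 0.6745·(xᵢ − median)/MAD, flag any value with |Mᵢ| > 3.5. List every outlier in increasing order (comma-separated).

|Mᵢ| > 3.5 ⇔ |xᵢ − 345.00| > 3.5·68.00/0.6745 = 352.85.
So outliers lie outside [-7.85, 697.85].
709: M = 3.61 → outlier.
763: M = 4.15 → outlier.
795: M = 4.46 → outlier.

709, 763, 795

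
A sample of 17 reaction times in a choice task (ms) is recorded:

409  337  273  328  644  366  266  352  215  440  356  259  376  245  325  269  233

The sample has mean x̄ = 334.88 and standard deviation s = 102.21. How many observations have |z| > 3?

1

Cutoffs: x̄ ± 3s = [28.25, 641.51].
Outside the cutoffs: 644.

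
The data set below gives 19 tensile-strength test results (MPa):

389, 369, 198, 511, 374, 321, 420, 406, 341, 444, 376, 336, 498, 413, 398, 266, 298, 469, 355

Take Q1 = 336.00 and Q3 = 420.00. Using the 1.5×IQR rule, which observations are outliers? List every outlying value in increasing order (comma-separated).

IQR = Q3 − Q1 = 420.00 − 336.00 = 84.00.
Lower fence = Q1 − 1.5·IQR = 336.00 − 126.00 = 210.00.
Upper fence = Q3 + 1.5·IQR = 420.00 + 126.00 = 546.00.
198 < 210.00 → outlier.
All remaining values lie within [210.00, 546.00].

198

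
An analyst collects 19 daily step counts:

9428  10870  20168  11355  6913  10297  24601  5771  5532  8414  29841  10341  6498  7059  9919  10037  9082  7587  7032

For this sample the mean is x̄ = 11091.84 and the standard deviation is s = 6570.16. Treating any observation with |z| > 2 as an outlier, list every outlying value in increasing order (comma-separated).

24601, 29841

Cutoffs at x̄ ± 2s: 11091.84 ± 2·6570.16 = [-2048.48, 24232.16].
24601: z = 2.06, |z| > 2 → outlier.
29841: z = 2.85, |z| > 2 → outlier.
Every other value lies within [-2048.48, 24232.16].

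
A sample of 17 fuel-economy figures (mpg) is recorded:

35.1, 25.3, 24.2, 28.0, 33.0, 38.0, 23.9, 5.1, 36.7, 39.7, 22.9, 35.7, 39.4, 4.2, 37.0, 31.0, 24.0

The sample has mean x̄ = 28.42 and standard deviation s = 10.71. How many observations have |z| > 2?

Cutoffs: x̄ ± 2s = [7.00, 49.84].
Outside the cutoffs: 4.2, 5.1.

2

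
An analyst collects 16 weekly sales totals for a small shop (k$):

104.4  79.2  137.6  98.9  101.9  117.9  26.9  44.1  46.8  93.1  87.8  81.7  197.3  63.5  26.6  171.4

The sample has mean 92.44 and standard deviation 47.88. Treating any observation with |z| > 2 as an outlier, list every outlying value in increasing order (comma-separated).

197.3

Cutoffs at x̄ ± 2s: 92.44 ± 2·47.88 = [-3.32, 188.20].
197.3: z = 2.19, |z| > 2 → outlier.
Every other value lies within [-3.32, 188.20].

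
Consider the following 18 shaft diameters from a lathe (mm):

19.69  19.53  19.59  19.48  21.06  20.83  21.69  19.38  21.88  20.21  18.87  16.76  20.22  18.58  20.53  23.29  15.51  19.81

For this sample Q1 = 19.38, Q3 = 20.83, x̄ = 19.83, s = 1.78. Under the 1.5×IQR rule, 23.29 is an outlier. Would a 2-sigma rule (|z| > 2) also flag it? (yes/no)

no

z = (23.29 − 19.83) / 1.78 = 1.94.
|z| = 1.94 ≤ 2.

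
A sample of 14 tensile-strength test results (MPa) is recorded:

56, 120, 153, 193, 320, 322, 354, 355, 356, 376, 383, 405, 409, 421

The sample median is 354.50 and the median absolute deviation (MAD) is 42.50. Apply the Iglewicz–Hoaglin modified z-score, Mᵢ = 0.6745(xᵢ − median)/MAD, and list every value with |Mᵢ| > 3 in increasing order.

|Mᵢ| > 3 ⇔ |xᵢ − 354.50| > 3·42.50/0.6745 = 189.03.
So outliers lie outside [165.47, 543.53].
56: M = -4.74 → outlier.
120: M = -3.72 → outlier.
153: M = -3.20 → outlier.

56, 120, 153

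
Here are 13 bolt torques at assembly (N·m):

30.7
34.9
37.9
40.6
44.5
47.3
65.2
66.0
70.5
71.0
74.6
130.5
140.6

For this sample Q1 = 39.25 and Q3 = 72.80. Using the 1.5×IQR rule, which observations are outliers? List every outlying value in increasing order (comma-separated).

130.5, 140.6

IQR = Q3 − Q1 = 72.80 − 39.25 = 33.55.
Lower fence = Q1 − 1.5·IQR = 39.25 − 50.325 = -11.075.
Upper fence = Q3 + 1.5·IQR = 72.80 + 50.325 = 123.125.
130.5 > 123.125 → outlier.
140.6 > 123.125 → outlier.
All remaining values lie within [-11.075, 123.125].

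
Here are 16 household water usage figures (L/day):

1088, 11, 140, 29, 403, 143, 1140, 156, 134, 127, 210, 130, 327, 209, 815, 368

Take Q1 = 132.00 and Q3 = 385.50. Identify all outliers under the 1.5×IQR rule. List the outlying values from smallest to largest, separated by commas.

IQR = Q3 − Q1 = 385.50 − 132.00 = 253.50.
Lower fence = Q1 − 1.5·IQR = 132.00 − 380.25 = -248.25.
Upper fence = Q3 + 1.5·IQR = 385.50 + 380.25 = 765.75.
815 > 765.75 → outlier.
1088 > 765.75 → outlier.
1140 > 765.75 → outlier.
All remaining values lie within [-248.25, 765.75].

815, 1088, 1140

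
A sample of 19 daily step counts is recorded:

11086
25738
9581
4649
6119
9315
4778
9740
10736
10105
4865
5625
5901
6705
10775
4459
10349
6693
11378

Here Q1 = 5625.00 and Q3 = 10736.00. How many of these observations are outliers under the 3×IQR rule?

0

IQR = 5111.00; fences at 5625.00 − 15333.00 = -9708.00 and 10736.00 + 15333.00 = 26069.00.
Every value lies within the cutoffs.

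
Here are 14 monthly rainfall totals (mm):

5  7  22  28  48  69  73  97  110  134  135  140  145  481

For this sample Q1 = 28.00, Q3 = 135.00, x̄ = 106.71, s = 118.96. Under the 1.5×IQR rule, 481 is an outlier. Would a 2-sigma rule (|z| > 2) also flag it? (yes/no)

yes

z = (481 − 106.71) / 118.96 = 3.15.
|z| = 3.15 > 2.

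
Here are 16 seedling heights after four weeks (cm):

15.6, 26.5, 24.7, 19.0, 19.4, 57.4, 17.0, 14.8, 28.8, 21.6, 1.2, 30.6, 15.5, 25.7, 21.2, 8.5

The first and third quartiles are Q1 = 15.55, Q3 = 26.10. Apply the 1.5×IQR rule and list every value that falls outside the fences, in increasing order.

IQR = Q3 − Q1 = 26.10 − 15.55 = 10.55.
Lower fence = Q1 − 1.5·IQR = 15.55 − 15.825 = -0.275.
Upper fence = Q3 + 1.5·IQR = 26.10 + 15.825 = 41.925.
57.4 > 41.925 → outlier.
All remaining values lie within [-0.275, 41.925].

57.4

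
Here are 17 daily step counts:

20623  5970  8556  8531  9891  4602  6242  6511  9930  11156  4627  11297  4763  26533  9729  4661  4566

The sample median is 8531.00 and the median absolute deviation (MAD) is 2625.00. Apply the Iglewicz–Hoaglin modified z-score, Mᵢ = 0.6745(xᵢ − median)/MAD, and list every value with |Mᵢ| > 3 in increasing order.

|Mᵢ| > 3 ⇔ |xᵢ − 8531.00| > 3·2625.00/0.6745 = 11675.32.
So outliers lie outside [-3144.32, 20206.32].
20623: M = 3.11 → outlier.
26533: M = 4.63 → outlier.

20623, 26533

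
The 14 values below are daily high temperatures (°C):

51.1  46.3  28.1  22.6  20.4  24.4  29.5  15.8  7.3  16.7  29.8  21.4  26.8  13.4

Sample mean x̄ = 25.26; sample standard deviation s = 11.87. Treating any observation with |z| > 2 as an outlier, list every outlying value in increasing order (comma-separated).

Cutoffs at x̄ ± 2s: 25.26 ± 2·11.87 = [1.52, 49.00].
51.1: z = 2.18, |z| > 2 → outlier.
Every other value lies within [1.52, 49.00].

51.1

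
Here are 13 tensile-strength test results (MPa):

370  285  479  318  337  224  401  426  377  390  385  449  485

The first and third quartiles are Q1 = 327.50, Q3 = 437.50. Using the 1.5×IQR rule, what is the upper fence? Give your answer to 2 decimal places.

IQR = Q3 − Q1 = 437.50 − 327.50 = 110.00.
Lower fence = Q1 − 1.5·IQR = 327.50 − 165.00 = 162.50.
Upper fence = Q3 + 1.5·IQR = 437.50 + 165.00 = 602.50.

602.50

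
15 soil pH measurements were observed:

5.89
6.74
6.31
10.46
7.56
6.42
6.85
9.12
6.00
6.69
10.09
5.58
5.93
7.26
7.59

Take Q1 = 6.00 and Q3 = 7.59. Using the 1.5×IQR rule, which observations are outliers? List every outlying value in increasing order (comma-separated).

IQR = Q3 − Q1 = 7.59 − 6.00 = 1.59.
Lower fence = Q1 − 1.5·IQR = 6.00 − 2.385 = 3.615.
Upper fence = Q3 + 1.5·IQR = 7.59 + 2.385 = 9.975.
10.09 > 9.975 → outlier.
10.46 > 9.975 → outlier.
All remaining values lie within [3.615, 9.975].

10.09, 10.46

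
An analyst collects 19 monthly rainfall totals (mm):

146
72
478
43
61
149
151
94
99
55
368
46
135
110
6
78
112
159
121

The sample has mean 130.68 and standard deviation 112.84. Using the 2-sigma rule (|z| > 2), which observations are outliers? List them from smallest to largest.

368, 478

Cutoffs at x̄ ± 2s: 130.68 ± 2·112.84 = [-95.00, 356.36].
368: z = 2.10, |z| > 2 → outlier.
478: z = 3.08, |z| > 2 → outlier.
Every other value lies within [-95.00, 356.36].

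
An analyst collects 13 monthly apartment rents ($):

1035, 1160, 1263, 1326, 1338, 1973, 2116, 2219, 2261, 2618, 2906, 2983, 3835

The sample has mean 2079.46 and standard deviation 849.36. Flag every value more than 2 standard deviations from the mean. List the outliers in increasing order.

Cutoffs at x̄ ± 2s: 2079.46 ± 2·849.36 = [380.74, 3778.18].
3835: z = 2.07, |z| > 2 → outlier.
Every other value lies within [380.74, 3778.18].

3835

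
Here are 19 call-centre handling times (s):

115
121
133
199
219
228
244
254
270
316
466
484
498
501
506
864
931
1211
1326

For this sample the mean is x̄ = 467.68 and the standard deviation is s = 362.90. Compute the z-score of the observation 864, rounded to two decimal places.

z = (864 − 467.68) / 362.90 = 1.09.

1.09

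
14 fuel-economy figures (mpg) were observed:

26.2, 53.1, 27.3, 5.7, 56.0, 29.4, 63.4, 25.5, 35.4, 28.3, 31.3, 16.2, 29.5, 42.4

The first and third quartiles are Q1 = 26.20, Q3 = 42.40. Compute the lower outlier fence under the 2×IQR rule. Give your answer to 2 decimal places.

IQR = Q3 − Q1 = 42.40 − 26.20 = 16.20.
Lower fence = Q1 − 2·IQR = 26.20 − 32.40 = -6.20.
Upper fence = Q3 + 2·IQR = 42.40 + 32.40 = 74.80.

-6.20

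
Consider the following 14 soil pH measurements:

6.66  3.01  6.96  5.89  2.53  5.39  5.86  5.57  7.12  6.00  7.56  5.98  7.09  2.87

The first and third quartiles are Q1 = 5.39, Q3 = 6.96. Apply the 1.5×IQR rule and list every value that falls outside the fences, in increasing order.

IQR = Q3 − Q1 = 6.96 − 5.39 = 1.57.
Lower fence = Q1 − 1.5·IQR = 5.39 − 2.355 = 3.035.
Upper fence = Q3 + 1.5·IQR = 6.96 + 2.355 = 9.315.
2.53 < 3.035 → outlier.
2.87 < 3.035 → outlier.
3.01 < 3.035 → outlier.
All remaining values lie within [3.035, 9.315].

2.53, 2.87, 3.01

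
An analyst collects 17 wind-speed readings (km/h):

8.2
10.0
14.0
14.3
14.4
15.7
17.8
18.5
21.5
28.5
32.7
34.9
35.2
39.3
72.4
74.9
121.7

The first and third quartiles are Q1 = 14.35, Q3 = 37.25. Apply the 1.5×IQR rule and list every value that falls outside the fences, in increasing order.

IQR = Q3 − Q1 = 37.25 − 14.35 = 22.90.
Lower fence = Q1 − 1.5·IQR = 14.35 − 34.35 = -20.00.
Upper fence = Q3 + 1.5·IQR = 37.25 + 34.35 = 71.60.
72.4 > 71.60 → outlier.
74.9 > 71.60 → outlier.
121.7 > 71.60 → outlier.
All remaining values lie within [-20.00, 71.60].

72.4, 74.9, 121.7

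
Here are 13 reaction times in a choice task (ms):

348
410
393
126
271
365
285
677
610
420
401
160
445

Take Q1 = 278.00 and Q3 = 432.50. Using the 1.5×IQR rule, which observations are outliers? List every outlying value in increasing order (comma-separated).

IQR = Q3 − Q1 = 432.50 − 278.00 = 154.50.
Lower fence = Q1 − 1.5·IQR = 278.00 − 231.75 = 46.25.
Upper fence = Q3 + 1.5·IQR = 432.50 + 231.75 = 664.25.
677 > 664.25 → outlier.
All remaining values lie within [46.25, 664.25].

677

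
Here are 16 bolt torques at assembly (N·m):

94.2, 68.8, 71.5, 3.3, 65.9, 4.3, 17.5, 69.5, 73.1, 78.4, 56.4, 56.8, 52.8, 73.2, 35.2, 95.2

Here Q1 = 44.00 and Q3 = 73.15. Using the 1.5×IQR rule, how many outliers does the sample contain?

0

IQR = 29.15; fences at 44.00 − 43.725 = 0.275 and 73.15 + 43.725 = 116.875.
Every value lies within the cutoffs.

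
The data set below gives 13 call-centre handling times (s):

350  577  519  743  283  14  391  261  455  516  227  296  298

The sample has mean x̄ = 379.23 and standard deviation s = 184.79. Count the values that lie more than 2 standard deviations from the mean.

0

Cutoffs: x̄ ± 2s = [9.65, 748.81].
Every value lies within the cutoffs.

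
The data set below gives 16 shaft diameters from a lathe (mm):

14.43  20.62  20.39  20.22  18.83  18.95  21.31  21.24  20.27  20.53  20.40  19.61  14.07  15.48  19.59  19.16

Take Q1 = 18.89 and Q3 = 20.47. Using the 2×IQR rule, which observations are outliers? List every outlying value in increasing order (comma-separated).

14.07, 14.43, 15.48

IQR = Q3 − Q1 = 20.47 − 18.89 = 1.58.
Lower fence = Q1 − 2·IQR = 18.89 − 3.16 = 15.73.
Upper fence = Q3 + 2·IQR = 20.47 + 3.16 = 23.63.
14.07 < 15.73 → outlier.
14.43 < 15.73 → outlier.
15.48 < 15.73 → outlier.
All remaining values lie within [15.73, 23.63].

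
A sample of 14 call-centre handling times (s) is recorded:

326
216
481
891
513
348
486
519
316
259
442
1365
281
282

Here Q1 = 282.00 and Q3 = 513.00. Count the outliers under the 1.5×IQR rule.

IQR = 231.00; fences at 282.00 − 346.50 = -64.50 and 513.00 + 346.50 = 859.50.
Outside the cutoffs: 891, 1365.

2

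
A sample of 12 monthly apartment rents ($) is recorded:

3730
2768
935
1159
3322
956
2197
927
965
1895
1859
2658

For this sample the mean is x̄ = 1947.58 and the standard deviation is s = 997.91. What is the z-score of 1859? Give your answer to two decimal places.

z = (1859 − 1947.58) / 997.91 = -0.09.

-0.09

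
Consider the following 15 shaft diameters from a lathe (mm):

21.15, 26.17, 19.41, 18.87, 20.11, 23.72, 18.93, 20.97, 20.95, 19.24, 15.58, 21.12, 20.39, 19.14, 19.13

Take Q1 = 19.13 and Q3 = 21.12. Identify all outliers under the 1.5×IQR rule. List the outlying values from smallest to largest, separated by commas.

15.58, 26.17

IQR = Q3 − Q1 = 21.12 − 19.13 = 1.99.
Lower fence = Q1 − 1.5·IQR = 19.13 − 2.985 = 16.145.
Upper fence = Q3 + 1.5·IQR = 21.12 + 2.985 = 24.105.
15.58 < 16.145 → outlier.
26.17 > 24.105 → outlier.
All remaining values lie within [16.145, 24.105].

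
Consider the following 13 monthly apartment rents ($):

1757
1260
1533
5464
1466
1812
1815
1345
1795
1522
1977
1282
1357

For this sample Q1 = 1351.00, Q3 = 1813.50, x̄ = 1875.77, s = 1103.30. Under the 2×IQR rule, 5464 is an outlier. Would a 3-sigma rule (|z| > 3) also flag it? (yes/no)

z = (5464 − 1875.77) / 1103.30 = 3.25.
|z| = 3.25 > 3.

yes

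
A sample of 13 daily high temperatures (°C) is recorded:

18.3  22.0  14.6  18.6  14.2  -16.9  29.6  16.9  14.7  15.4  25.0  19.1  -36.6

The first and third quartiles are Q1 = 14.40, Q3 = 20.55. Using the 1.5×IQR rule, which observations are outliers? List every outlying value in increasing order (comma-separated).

-36.6, -16.9

IQR = Q3 − Q1 = 20.55 − 14.40 = 6.15.
Lower fence = Q1 − 1.5·IQR = 14.40 − 9.225 = 5.175.
Upper fence = Q3 + 1.5·IQR = 20.55 + 9.225 = 29.775.
-36.6 < 5.175 → outlier.
-16.9 < 5.175 → outlier.
All remaining values lie within [5.175, 29.775].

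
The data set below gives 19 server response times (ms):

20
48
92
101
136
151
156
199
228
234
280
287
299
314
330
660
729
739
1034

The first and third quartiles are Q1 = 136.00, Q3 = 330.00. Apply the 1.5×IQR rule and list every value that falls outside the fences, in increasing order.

IQR = Q3 − Q1 = 330.00 − 136.00 = 194.00.
Lower fence = Q1 − 1.5·IQR = 136.00 − 291.00 = -155.00.
Upper fence = Q3 + 1.5·IQR = 330.00 + 291.00 = 621.00.
660 > 621.00 → outlier.
729 > 621.00 → outlier.
739 > 621.00 → outlier.
1034 > 621.00 → outlier.
All remaining values lie within [-155.00, 621.00].

660, 729, 739, 1034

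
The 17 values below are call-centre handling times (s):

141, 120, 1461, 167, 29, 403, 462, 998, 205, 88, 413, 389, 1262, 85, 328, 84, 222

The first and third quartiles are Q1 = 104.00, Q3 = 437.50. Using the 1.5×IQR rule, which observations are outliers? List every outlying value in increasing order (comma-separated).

998, 1262, 1461

IQR = Q3 − Q1 = 437.50 − 104.00 = 333.50.
Lower fence = Q1 − 1.5·IQR = 104.00 − 500.25 = -396.25.
Upper fence = Q3 + 1.5·IQR = 437.50 + 500.25 = 937.75.
998 > 937.75 → outlier.
1262 > 937.75 → outlier.
1461 > 937.75 → outlier.
All remaining values lie within [-396.25, 937.75].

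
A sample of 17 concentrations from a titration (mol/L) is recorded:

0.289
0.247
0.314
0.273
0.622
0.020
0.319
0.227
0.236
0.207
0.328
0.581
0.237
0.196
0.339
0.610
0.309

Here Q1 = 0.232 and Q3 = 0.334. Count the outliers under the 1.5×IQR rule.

IQR = 0.102; fences at 0.232 − 0.153 = 0.079 and 0.334 + 0.153 = 0.487.
Outside the cutoffs: 0.020, 0.581, 0.610, 0.622.

4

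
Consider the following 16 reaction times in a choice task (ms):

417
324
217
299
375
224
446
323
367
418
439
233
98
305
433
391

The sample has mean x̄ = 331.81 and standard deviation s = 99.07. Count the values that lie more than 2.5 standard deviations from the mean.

Cutoffs: x̄ ± 2.5s = [84.135, 579.485].
Every value lies within the cutoffs.

0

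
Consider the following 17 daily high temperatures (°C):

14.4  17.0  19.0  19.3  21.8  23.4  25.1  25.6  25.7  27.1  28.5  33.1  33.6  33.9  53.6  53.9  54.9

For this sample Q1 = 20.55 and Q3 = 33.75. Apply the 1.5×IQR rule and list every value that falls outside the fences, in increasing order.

53.6, 53.9, 54.9

IQR = Q3 − Q1 = 33.75 − 20.55 = 13.20.
Lower fence = Q1 − 1.5·IQR = 20.55 − 19.80 = 0.75.
Upper fence = Q3 + 1.5·IQR = 33.75 + 19.80 = 53.55.
53.6 > 53.55 → outlier.
53.9 > 53.55 → outlier.
54.9 > 53.55 → outlier.
All remaining values lie within [0.75, 53.55].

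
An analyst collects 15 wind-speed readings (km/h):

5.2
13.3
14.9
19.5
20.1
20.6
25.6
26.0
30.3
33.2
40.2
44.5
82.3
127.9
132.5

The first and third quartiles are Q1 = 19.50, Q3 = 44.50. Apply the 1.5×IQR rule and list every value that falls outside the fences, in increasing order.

82.3, 127.9, 132.5

IQR = Q3 − Q1 = 44.50 − 19.50 = 25.00.
Lower fence = Q1 − 1.5·IQR = 19.50 − 37.50 = -18.00.
Upper fence = Q3 + 1.5·IQR = 44.50 + 37.50 = 82.00.
82.3 > 82.00 → outlier.
127.9 > 82.00 → outlier.
132.5 > 82.00 → outlier.
All remaining values lie within [-18.00, 82.00].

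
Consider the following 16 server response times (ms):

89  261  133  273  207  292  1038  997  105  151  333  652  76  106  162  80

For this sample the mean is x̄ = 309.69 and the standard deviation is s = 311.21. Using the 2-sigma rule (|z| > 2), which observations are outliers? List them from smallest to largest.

997, 1038

Cutoffs at x̄ ± 2s: 309.69 ± 2·311.21 = [-312.73, 932.11].
997: z = 2.21, |z| > 2 → outlier.
1038: z = 2.34, |z| > 2 → outlier.
Every other value lies within [-312.73, 932.11].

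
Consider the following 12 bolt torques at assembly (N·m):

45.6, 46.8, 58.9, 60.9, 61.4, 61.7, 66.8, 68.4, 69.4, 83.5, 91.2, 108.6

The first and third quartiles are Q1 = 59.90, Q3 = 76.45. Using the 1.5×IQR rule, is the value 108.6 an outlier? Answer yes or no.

IQR = Q3 − Q1 = 76.45 − 59.90 = 16.55.
Lower fence = Q1 − 1.5·IQR = 59.90 − 24.825 = 35.075.
Upper fence = Q3 + 1.5·IQR = 76.45 + 24.825 = 101.275.
108.6 lies above the upper fence.

yes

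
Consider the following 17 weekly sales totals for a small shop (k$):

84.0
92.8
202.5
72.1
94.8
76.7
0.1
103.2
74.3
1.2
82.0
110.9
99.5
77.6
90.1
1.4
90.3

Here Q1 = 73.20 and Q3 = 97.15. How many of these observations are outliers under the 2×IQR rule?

4

IQR = 23.95; fences at 73.20 − 47.90 = 25.30 and 97.15 + 47.90 = 145.05.
Outside the cutoffs: 0.1, 1.2, 1.4, 202.5.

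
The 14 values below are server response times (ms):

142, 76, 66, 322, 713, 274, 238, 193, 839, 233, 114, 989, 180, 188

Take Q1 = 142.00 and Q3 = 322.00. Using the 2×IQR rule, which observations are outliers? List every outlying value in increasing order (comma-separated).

713, 839, 989

IQR = Q3 − Q1 = 322.00 − 142.00 = 180.00.
Lower fence = Q1 − 2·IQR = 142.00 − 360.00 = -218.00.
Upper fence = Q3 + 2·IQR = 322.00 + 360.00 = 682.00.
713 > 682.00 → outlier.
839 > 682.00 → outlier.
989 > 682.00 → outlier.
All remaining values lie within [-218.00, 682.00].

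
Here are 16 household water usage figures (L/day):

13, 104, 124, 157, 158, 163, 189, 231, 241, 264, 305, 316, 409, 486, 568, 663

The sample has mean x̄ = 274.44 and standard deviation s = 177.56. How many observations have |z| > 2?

1

Cutoffs: x̄ ± 2s = [-80.68, 629.56].
Outside the cutoffs: 663.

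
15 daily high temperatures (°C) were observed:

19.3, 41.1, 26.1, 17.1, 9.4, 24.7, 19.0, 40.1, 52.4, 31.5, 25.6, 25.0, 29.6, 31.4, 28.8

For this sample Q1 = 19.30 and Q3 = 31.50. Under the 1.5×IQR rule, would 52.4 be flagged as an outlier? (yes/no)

IQR = Q3 − Q1 = 31.50 − 19.30 = 12.20.
Lower fence = Q1 − 1.5·IQR = 19.30 − 18.30 = 1.00.
Upper fence = Q3 + 1.5·IQR = 31.50 + 18.30 = 49.80.
52.4 lies above the upper fence.

yes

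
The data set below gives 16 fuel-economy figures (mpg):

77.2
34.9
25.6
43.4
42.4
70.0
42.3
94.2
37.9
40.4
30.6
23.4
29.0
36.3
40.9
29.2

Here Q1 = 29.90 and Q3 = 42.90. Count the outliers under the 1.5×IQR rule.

IQR = 13.00; fences at 29.90 − 19.50 = 10.40 and 42.90 + 19.50 = 62.40.
Outside the cutoffs: 70.0, 77.2, 94.2.

3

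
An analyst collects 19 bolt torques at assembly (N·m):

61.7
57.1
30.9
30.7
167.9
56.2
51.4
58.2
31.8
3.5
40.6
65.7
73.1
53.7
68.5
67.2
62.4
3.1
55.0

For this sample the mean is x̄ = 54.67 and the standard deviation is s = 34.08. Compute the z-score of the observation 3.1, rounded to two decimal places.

-1.51

z = (3.1 − 54.67) / 34.08 = -1.51.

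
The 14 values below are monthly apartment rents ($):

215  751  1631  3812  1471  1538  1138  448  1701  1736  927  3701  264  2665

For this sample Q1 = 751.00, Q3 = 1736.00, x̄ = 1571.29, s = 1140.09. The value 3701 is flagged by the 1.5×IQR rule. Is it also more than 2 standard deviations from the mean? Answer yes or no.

z = (3701 − 1571.29) / 1140.09 = 1.87.
|z| = 1.87 ≤ 2.

no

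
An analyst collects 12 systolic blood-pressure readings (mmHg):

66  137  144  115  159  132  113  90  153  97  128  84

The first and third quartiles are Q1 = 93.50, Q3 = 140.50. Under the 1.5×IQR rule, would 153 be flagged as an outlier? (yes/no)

IQR = Q3 − Q1 = 140.50 − 93.50 = 47.00.
Lower fence = Q1 − 1.5·IQR = 93.50 − 70.50 = 23.00.
Upper fence = Q3 + 1.5·IQR = 140.50 + 70.50 = 211.00.
153 lies within [23.00, 211.00].

no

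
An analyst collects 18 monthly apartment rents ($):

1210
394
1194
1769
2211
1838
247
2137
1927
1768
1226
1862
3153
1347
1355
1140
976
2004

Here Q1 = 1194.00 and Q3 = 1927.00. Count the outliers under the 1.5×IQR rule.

1

IQR = 733.00; fences at 1194.00 − 1099.50 = 94.50 and 1927.00 + 1099.50 = 3026.50.
Outside the cutoffs: 3153.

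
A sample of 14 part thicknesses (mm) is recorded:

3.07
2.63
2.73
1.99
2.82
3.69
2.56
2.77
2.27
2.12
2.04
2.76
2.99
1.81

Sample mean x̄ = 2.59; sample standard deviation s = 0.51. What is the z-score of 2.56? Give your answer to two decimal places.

-0.06

z = (2.56 − 2.59) / 0.51 = -0.06.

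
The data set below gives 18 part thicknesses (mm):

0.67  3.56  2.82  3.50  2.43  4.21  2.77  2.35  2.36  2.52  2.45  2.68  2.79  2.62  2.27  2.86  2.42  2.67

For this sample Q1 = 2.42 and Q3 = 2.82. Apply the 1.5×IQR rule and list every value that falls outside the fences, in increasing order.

0.67, 3.50, 3.56, 4.21

IQR = Q3 − Q1 = 2.82 − 2.42 = 0.40.
Lower fence = Q1 − 1.5·IQR = 2.42 − 0.60 = 1.82.
Upper fence = Q3 + 1.5·IQR = 2.82 + 0.60 = 3.42.
0.67 < 1.82 → outlier.
3.50 > 3.42 → outlier.
3.56 > 3.42 → outlier.
4.21 > 3.42 → outlier.
All remaining values lie within [1.82, 3.42].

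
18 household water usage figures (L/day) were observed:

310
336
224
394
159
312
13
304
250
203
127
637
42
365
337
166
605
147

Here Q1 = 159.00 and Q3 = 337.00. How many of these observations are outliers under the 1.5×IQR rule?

2

IQR = 178.00; fences at 159.00 − 267.00 = -108.00 and 337.00 + 267.00 = 604.00.
Outside the cutoffs: 605, 637.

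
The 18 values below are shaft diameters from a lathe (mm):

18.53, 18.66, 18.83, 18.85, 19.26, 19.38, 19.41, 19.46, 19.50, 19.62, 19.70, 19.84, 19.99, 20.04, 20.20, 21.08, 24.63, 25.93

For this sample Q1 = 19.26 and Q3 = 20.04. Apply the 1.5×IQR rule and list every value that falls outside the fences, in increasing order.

IQR = Q3 − Q1 = 20.04 − 19.26 = 0.78.
Lower fence = Q1 − 1.5·IQR = 19.26 − 1.17 = 18.09.
Upper fence = Q3 + 1.5·IQR = 20.04 + 1.17 = 21.21.
24.63 > 21.21 → outlier.
25.93 > 21.21 → outlier.
All remaining values lie within [18.09, 21.21].

24.63, 25.93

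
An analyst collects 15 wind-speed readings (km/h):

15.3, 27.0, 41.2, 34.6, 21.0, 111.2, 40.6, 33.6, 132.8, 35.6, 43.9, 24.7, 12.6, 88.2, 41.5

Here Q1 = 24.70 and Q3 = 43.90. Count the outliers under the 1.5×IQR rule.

3

IQR = 19.20; fences at 24.70 − 28.80 = -4.10 and 43.90 + 28.80 = 72.70.
Outside the cutoffs: 88.2, 111.2, 132.8.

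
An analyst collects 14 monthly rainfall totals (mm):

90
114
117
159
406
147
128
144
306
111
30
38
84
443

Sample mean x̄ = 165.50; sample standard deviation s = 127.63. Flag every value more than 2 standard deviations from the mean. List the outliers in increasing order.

Cutoffs at x̄ ± 2s: 165.50 ± 2·127.63 = [-89.76, 420.76].
443: z = 2.17, |z| > 2 → outlier.
Every other value lies within [-89.76, 420.76].

443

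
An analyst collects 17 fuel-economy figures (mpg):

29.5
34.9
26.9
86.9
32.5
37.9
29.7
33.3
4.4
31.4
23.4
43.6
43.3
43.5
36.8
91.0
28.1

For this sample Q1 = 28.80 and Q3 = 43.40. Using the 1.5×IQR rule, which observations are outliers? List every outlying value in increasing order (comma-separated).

IQR = Q3 − Q1 = 43.40 − 28.80 = 14.60.
Lower fence = Q1 − 1.5·IQR = 28.80 − 21.90 = 6.90.
Upper fence = Q3 + 1.5·IQR = 43.40 + 21.90 = 65.30.
4.4 < 6.90 → outlier.
86.9 > 65.30 → outlier.
91.0 > 65.30 → outlier.
All remaining values lie within [6.90, 65.30].

4.4, 86.9, 91.0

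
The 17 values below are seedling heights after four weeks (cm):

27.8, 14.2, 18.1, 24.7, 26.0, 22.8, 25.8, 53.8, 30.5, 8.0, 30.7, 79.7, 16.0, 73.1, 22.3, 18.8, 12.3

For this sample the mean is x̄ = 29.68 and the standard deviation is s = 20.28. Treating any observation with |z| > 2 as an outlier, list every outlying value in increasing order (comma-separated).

Cutoffs at x̄ ± 2s: 29.68 ± 2·20.28 = [-10.88, 70.24].
73.1: z = 2.14, |z| > 2 → outlier.
79.7: z = 2.47, |z| > 2 → outlier.
Every other value lies within [-10.88, 70.24].

73.1, 79.7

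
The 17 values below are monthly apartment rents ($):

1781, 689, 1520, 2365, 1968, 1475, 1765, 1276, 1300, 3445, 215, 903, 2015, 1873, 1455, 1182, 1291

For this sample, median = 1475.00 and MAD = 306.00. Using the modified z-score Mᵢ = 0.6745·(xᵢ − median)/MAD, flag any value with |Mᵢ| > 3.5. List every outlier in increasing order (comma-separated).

|Mᵢ| > 3.5 ⇔ |xᵢ − 1475.00| > 3.5·306.00/0.6745 = 1587.84.
So outliers lie outside [-112.84, 3062.84].
3445: M = 4.34 → outlier.

3445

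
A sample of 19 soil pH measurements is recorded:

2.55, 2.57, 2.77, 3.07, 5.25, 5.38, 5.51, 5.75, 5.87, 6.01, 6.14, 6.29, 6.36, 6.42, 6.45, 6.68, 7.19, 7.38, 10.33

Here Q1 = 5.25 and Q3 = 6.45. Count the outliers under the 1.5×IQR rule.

IQR = 1.20; fences at 5.25 − 1.80 = 3.45 and 6.45 + 1.80 = 8.25.
Outside the cutoffs: 2.55, 2.57, 2.77, 3.07, 10.33.

5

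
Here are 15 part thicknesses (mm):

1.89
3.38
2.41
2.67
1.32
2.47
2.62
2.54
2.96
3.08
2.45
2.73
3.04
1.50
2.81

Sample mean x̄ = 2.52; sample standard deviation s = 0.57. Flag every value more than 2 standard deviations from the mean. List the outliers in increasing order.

1.32

Cutoffs at x̄ ± 2s: 2.52 ± 2·0.57 = [1.38, 3.66].
1.32: z = -2.11, |z| > 2 → outlier.
Every other value lies within [1.38, 3.66].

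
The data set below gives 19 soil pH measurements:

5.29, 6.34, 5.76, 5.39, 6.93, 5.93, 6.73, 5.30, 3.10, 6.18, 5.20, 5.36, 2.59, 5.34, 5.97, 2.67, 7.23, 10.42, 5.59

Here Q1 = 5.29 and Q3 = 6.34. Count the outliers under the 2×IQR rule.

4

IQR = 1.05; fences at 5.29 − 2.10 = 3.19 and 6.34 + 2.10 = 8.44.
Outside the cutoffs: 2.59, 2.67, 3.10, 10.42.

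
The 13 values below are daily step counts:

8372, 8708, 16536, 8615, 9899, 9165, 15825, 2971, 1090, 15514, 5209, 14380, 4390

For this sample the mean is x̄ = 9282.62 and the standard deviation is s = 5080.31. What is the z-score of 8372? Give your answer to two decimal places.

z = (8372 − 9282.62) / 5080.31 = -0.18.

-0.18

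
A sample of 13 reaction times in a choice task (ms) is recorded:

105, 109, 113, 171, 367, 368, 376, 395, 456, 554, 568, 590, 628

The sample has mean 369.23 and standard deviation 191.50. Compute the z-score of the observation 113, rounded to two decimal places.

-1.34

z = (113 − 369.23) / 191.50 = -1.34.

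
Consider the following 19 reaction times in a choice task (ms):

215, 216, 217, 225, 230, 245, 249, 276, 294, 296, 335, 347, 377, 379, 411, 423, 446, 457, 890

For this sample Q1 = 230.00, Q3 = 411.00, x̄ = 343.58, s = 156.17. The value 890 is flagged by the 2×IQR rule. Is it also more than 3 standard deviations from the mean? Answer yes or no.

yes

z = (890 − 343.58) / 156.17 = 3.50.
|z| = 3.50 > 3.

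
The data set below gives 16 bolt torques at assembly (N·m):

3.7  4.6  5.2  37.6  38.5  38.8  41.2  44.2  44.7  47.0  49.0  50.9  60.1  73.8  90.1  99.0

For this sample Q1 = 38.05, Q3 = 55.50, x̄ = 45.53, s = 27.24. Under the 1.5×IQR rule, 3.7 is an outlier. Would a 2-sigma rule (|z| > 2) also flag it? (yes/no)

no

z = (3.7 − 45.53) / 27.24 = -1.54.
|z| = 1.54 ≤ 2.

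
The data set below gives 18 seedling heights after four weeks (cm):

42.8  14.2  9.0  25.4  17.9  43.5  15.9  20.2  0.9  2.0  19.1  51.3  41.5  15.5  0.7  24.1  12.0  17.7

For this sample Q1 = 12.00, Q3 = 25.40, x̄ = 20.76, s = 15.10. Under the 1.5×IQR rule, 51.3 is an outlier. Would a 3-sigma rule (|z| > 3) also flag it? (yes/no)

no

z = (51.3 − 20.76) / 15.10 = 2.02.
|z| = 2.02 ≤ 3.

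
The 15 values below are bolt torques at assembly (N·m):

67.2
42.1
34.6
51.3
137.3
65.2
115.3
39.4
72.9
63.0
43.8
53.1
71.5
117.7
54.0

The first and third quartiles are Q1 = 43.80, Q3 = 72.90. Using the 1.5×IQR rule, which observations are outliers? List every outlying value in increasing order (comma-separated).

117.7, 137.3

IQR = Q3 − Q1 = 72.90 − 43.80 = 29.10.
Lower fence = Q1 − 1.5·IQR = 43.80 − 43.65 = 0.15.
Upper fence = Q3 + 1.5·IQR = 72.90 + 43.65 = 116.55.
117.7 > 116.55 → outlier.
137.3 > 116.55 → outlier.
All remaining values lie within [0.15, 116.55].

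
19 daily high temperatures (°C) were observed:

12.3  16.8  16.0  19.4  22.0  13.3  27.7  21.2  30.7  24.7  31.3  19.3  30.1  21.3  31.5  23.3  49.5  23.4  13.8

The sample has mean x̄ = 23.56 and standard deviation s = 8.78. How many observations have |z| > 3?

0

Cutoffs: x̄ ± 3s = [-2.78, 49.90].
Every value lies within the cutoffs.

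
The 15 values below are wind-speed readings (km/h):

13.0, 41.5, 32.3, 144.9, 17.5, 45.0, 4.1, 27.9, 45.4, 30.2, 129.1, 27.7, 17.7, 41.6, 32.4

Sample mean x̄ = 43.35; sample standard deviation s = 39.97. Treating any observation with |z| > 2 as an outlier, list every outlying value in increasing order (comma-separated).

129.1, 144.9

Cutoffs at x̄ ± 2s: 43.35 ± 2·39.97 = [-36.59, 123.29].
129.1: z = 2.15, |z| > 2 → outlier.
144.9: z = 2.54, |z| > 2 → outlier.
Every other value lies within [-36.59, 123.29].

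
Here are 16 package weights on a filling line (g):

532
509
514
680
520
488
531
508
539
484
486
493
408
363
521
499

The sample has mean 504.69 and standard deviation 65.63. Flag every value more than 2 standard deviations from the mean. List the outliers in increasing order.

Cutoffs at x̄ ± 2s: 504.69 ± 2·65.63 = [373.43, 635.95].
363: z = -2.16, |z| > 2 → outlier.
680: z = 2.67, |z| > 2 → outlier.
Every other value lies within [373.43, 635.95].

363, 680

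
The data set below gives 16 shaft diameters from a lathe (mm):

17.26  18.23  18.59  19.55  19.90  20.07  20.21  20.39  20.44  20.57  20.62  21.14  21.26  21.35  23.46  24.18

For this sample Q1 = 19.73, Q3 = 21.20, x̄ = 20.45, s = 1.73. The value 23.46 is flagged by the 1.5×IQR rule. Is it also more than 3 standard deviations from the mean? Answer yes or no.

z = (23.46 − 20.45) / 1.73 = 1.74.
|z| = 1.74 ≤ 3.

no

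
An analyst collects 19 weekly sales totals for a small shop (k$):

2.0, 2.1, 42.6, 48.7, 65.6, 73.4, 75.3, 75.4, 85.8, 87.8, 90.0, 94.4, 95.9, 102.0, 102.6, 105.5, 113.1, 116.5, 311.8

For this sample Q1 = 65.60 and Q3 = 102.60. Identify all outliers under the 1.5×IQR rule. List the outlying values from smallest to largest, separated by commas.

IQR = Q3 − Q1 = 102.60 − 65.60 = 37.00.
Lower fence = Q1 − 1.5·IQR = 65.60 − 55.50 = 10.10.
Upper fence = Q3 + 1.5·IQR = 102.60 + 55.50 = 158.10.
2.0 < 10.10 → outlier.
2.1 < 10.10 → outlier.
311.8 > 158.10 → outlier.
All remaining values lie within [10.10, 158.10].

2.0, 2.1, 311.8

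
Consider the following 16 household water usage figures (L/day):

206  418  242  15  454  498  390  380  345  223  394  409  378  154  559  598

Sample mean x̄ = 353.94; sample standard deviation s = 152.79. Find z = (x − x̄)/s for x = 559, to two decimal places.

z = (559 − 353.94) / 152.79 = 1.34.

1.34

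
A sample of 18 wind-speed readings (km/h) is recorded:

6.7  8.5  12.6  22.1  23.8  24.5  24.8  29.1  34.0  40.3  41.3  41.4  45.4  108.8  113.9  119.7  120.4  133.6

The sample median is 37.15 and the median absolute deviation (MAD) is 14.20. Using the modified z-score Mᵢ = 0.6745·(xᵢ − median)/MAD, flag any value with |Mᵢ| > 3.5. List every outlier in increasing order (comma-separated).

|Mᵢ| > 3.5 ⇔ |xᵢ − 37.15| > 3.5·14.20/0.6745 = 73.68.
So outliers lie outside [-36.53, 110.83].
113.9: M = 3.65 → outlier.
119.7: M = 3.92 → outlier.
120.4: M = 3.95 → outlier.
133.6: M = 4.58 → outlier.

113.9, 119.7, 120.4, 133.6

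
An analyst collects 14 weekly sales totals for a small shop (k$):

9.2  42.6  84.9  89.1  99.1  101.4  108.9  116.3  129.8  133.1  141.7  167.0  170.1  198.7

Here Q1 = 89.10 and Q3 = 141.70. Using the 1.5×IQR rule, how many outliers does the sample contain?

1

IQR = 52.60; fences at 89.10 − 78.90 = 10.20 and 141.70 + 78.90 = 220.60.
Outside the cutoffs: 9.2.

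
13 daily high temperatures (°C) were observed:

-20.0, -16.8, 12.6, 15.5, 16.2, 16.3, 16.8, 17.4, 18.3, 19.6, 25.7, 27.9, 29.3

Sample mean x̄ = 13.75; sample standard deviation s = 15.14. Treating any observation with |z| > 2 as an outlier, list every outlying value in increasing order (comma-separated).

Cutoffs at x̄ ± 2s: 13.75 ± 2·15.14 = [-16.53, 44.03].
-20.0: z = -2.23, |z| > 2 → outlier.
-16.8: z = -2.02, |z| > 2 → outlier.
Every other value lies within [-16.53, 44.03].

-20.0, -16.8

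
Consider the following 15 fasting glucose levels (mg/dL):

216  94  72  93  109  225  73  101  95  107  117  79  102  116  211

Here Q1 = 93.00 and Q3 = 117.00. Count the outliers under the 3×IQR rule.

3

IQR = 24.00; fences at 93.00 − 72.00 = 21.00 and 117.00 + 72.00 = 189.00.
Outside the cutoffs: 211, 216, 225.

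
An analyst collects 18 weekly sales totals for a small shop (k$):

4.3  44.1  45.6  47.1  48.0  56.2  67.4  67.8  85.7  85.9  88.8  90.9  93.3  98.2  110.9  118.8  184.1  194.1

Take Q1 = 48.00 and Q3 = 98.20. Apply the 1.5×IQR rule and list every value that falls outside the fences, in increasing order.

184.1, 194.1

IQR = Q3 − Q1 = 98.20 − 48.00 = 50.20.
Lower fence = Q1 − 1.5·IQR = 48.00 − 75.30 = -27.30.
Upper fence = Q3 + 1.5·IQR = 98.20 + 75.30 = 173.50.
184.1 > 173.50 → outlier.
194.1 > 173.50 → outlier.
All remaining values lie within [-27.30, 173.50].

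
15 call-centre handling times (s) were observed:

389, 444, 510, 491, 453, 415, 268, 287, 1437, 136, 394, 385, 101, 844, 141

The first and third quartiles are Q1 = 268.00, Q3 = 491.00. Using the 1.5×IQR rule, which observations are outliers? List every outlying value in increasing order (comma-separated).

844, 1437

IQR = Q3 − Q1 = 491.00 − 268.00 = 223.00.
Lower fence = Q1 − 1.5·IQR = 268.00 − 334.50 = -66.50.
Upper fence = Q3 + 1.5·IQR = 491.00 + 334.50 = 825.50.
844 > 825.50 → outlier.
1437 > 825.50 → outlier.
All remaining values lie within [-66.50, 825.50].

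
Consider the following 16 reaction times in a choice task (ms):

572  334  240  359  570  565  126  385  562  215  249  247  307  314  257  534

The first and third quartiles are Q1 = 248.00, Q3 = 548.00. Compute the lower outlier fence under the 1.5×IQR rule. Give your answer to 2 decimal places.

IQR = Q3 − Q1 = 548.00 − 248.00 = 300.00.
Lower fence = Q1 − 1.5·IQR = 248.00 − 450.00 = -202.00.
Upper fence = Q3 + 1.5·IQR = 548.00 + 450.00 = 998.00.

-202.00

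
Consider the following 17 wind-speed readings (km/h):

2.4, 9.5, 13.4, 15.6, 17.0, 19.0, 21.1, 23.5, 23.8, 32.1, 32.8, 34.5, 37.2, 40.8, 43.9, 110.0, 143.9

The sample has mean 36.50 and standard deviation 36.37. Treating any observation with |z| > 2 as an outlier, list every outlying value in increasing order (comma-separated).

110.0, 143.9

Cutoffs at x̄ ± 2s: 36.50 ± 2·36.37 = [-36.24, 109.24].
110.0: z = 2.02, |z| > 2 → outlier.
143.9: z = 2.95, |z| > 2 → outlier.
Every other value lies within [-36.24, 109.24].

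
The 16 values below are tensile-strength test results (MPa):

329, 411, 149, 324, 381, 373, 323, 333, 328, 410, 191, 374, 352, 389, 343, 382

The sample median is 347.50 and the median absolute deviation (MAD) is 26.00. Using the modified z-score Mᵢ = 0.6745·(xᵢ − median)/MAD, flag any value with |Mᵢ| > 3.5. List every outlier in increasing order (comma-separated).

149, 191

|Mᵢ| > 3.5 ⇔ |xᵢ − 347.50| > 3.5·26.00/0.6745 = 134.91.
So outliers lie outside [212.59, 482.41].
149: M = -5.15 → outlier.
191: M = -4.06 → outlier.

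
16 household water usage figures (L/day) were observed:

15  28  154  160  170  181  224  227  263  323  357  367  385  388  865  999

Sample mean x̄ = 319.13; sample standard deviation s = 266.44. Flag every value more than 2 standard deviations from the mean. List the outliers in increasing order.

865, 999

Cutoffs at x̄ ± 2s: 319.13 ± 2·266.44 = [-213.75, 852.01].
865: z = 2.05, |z| > 2 → outlier.
999: z = 2.55, |z| > 2 → outlier.
Every other value lies within [-213.75, 852.01].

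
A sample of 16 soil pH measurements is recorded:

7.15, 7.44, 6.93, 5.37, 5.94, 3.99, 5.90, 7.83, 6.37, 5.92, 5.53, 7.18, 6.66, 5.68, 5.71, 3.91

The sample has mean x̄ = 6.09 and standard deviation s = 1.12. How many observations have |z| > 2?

0

Cutoffs: x̄ ± 2s = [3.85, 8.33].
Every value lies within the cutoffs.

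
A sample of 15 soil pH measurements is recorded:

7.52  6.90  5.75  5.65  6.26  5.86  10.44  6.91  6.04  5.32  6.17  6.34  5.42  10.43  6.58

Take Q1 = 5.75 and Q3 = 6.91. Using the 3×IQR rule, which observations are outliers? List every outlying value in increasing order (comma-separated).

IQR = Q3 − Q1 = 6.91 − 5.75 = 1.16.
Lower fence = Q1 − 3·IQR = 5.75 − 3.48 = 2.27.
Upper fence = Q3 + 3·IQR = 6.91 + 3.48 = 10.39.
10.43 > 10.39 → outlier.
10.44 > 10.39 → outlier.
All remaining values lie within [2.27, 10.39].

10.43, 10.44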